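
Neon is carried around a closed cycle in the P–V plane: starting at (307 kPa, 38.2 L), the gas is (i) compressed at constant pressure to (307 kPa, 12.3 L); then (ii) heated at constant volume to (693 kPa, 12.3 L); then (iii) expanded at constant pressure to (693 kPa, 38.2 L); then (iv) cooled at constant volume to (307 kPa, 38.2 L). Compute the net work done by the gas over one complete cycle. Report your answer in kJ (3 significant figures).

W_net ≈ 10.0 kJ

Constant-volume legs do no work.
W(i) = (307)(12.3 − 38.2) = -7951 J; W(iii) = (693)(38.2 − 12.3) = 17949 J.
W_net = -7951 + 17949 = 9997 J (the clockwise enclosed area).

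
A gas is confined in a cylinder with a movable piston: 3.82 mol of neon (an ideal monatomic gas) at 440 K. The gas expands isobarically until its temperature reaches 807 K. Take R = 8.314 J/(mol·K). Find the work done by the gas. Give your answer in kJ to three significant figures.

W ≈ 11.7 kJ

Isobaric: W = P ΔV = nR ΔT.
W = (3.82)(8.314)(807 − 440) = 11656 J.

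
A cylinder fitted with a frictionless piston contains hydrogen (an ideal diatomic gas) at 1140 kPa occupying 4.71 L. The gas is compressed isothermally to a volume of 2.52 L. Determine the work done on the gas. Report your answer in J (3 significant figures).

Isothermal: W = nRT ln(V₂/V₁) = P₁V₁ ln(V₂/V₁).
P₁V₁ = (1140 kPa)(4.71 L) = 5369 J.
W = 5369 × ln(2.52/4.71) = 5369 × -0.6254
W_by_gas = -3358 J; work on gas = −W_by = 3358 J.

W ≈ 3360 J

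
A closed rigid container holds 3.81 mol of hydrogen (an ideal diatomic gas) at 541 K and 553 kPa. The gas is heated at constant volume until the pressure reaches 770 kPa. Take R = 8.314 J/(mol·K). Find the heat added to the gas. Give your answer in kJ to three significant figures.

Constant volume ⇒ W = 0, so Q = ΔU = nCᵥΔT with Cᵥ = 5R/2 = 20.79 J/(mol·K).
At constant V, T₂/T₁ = P₂/P₁ ⇒ ΔT = T₁(P₂/P₁ − 1) = 541·(770/553 − 1) = 212.3 K.
ΔU = (3.81)(20.79)(212.3) = 16812 J.

Q ≈ 16.8 kJ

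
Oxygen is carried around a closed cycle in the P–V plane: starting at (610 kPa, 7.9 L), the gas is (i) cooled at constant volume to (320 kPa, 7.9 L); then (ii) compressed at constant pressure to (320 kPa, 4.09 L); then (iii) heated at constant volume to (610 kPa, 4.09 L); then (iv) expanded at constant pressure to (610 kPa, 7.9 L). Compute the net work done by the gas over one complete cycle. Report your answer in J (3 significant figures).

Constant-volume legs do no work.
W(ii) = (320)(4.09 − 7.9) = -1219 J; W(iv) = (610)(7.9 − 4.09) = 2324 J.
W_net = -1219 + 2324 = 1105 J (the clockwise enclosed area).

W_net ≈ 1100 J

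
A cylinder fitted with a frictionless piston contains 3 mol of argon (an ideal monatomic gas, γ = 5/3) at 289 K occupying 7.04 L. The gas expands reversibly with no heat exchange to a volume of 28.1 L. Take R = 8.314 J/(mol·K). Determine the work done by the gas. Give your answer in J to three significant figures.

Adiabatic: TV^(γ−1) = const with γ = 5/3.
T₂ = T₁ (V₁/V₂)^(γ−1) = 289 × (7.04/28.1)^0.667 = 289 × 0.3974 = 114.9 K.
W_by = nCᵥ(T₁ − T₂) = (3)(12.47)(289 − 114.9) = 6515 J.

W ≈ 6520 J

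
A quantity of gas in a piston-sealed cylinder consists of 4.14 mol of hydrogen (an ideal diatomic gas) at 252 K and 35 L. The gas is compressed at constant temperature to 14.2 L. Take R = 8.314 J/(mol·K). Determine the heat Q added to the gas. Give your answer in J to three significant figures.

Isothermal ⇒ ΔU = 0, so Q = W = nRT ln(V₂/V₁).
Q = (4.14)(8.314)(252) ln(14.2/35) = 8674 × -0.9021 = -7825 J.

Q ≈ -7820 J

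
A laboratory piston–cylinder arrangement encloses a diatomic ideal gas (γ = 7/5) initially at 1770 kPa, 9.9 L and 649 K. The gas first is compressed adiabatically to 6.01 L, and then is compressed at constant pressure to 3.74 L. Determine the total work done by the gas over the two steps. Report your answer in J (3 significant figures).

Step 1 (adiabatic): W = (P₁V₁ − P₂V₂)/(γ−1) = (17523 − 21395)/0.4 = -9680 J.
After step 1: P = 3560 kPa, V = 6.01 L, T = 792.4 K.
Step 2 (isobaric): W = PΔV = (3560 kPa)(3.74 − 6.01 L) = -8081 J.
W_total = -9680 − 8081 = -17761 J.

W_total ≈ -17800 J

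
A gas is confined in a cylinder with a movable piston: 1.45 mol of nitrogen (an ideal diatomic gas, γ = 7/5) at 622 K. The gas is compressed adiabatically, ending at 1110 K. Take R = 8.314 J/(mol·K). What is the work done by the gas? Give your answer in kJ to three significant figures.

W ≈ -14.7 kJ

Adiabatic ⇒ Q = 0, so W_by = −ΔU = nCᵥ(T₁ − T₂).
Cᵥ = 5R/2 = 20.79 J/(mol·K).
W = (1.45)(20.79)(622 − 1110) = -14707 J.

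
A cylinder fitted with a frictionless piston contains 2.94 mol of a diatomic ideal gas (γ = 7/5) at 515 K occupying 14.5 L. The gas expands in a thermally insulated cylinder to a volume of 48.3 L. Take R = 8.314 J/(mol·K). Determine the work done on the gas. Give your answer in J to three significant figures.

W ≈ -12000 J

Adiabatic: TV^(γ−1) = const with γ = 7/5.
T₂ = T₁ (V₁/V₂)^(γ−1) = 515 × (14.5/48.3)^0.4 = 515 × 0.618 = 318.3 K.
W_by = nCᵥ(T₁ − T₂) = (2.94)(20.79)(515 − 318.3) = 12023 J.
Work on gas = −W_by = -12023 J.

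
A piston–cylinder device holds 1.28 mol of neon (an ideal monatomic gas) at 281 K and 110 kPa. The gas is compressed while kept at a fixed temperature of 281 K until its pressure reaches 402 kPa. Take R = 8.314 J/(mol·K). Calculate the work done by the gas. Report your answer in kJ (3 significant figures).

W ≈ -3.88 kJ

Isothermal process: W = nRT ln(V₂/V₁) = nRT ln(P₁/P₂).
W = (1.28)(8.314)(281) × ln(110/402)
  = 2990 × ln(0.2736) = 2990 × -1.296
W_by_gas = -3875 J.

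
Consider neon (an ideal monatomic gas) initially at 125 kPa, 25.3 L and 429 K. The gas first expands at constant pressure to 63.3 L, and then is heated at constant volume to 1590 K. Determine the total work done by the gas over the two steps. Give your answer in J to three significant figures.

W_total ≈ 4750 J

Step 1 (isobaric): W = PΔV = (125 kPa)(63.3 − 25.3 L) = 4750 J.
Step 2 (isochoric): W = 0 (constant volume).
W_total = 4750 + 0 = 4750 J.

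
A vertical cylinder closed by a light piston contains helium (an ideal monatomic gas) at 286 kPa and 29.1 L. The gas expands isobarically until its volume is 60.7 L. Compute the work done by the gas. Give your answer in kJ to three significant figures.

Isobaric: W = P ΔV.
W = (286 kPa)(60.7 − 29.1 L) = (286)(31.6) = 9038 J.

W ≈ 9.04 kJ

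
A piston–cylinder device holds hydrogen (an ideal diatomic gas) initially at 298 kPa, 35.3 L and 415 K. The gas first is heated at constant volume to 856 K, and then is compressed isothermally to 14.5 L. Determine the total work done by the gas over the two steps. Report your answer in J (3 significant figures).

W_total ≈ -19300 J

Step 1 (isochoric): W = 0 (constant volume).
After step 1: P = 614.7 kPa (V unchanged).
Step 2 (isothermal): W = P₁V₁ ln(V₂/V₁) = (21698) ln(14.5/35.3) = -19305 J.
W_total = 0 − 19305 = -19305 J.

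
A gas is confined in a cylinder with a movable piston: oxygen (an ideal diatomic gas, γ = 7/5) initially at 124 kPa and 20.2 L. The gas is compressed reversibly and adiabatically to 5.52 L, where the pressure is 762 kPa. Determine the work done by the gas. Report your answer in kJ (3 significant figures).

W ≈ -4.25 kJ

Adiabatic: W = (P₁V₁ − P₂V₂)/(γ − 1) with γ = 7/5.
P₁V₁ = 2505 J, P₂V₂ = 4206 J.
W = (2505 − 4206) / 0.4 = -4254 J.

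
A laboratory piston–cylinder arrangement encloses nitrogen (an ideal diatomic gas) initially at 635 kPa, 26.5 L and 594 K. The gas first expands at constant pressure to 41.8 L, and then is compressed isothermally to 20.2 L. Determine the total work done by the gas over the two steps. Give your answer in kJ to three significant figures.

Step 1 (isobaric): W = PΔV = (635 kPa)(41.8 − 26.5 L) = 9715 J.
After step 1: P = 635 kPa, V = 41.8 L, T = 937 K.
Step 2 (isothermal): W = P₁V₁ ln(V₂/V₁) = (26543) ln(20.2/41.8) = -19302 J.
W_total = 9715 − 19302 = -9587 J.

W_total ≈ -9.59 kJ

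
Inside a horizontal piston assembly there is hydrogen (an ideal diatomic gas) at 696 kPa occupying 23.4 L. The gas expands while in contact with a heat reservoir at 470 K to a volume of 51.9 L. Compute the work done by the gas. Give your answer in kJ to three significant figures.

Isothermal: W = nRT ln(V₂/V₁) = P₁V₁ ln(V₂/V₁).
P₁V₁ = (696 kPa)(23.4 L) = 16286 J.
W = 16286 × ln(51.9/23.4) = 16286 × 0.7966
W_by_gas = 12973 J.

W ≈ 13.0 kJ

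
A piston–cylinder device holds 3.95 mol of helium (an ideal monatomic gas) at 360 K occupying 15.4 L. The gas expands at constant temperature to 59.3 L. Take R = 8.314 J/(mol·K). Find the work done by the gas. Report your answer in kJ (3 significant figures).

W ≈ 15.9 kJ

Isothermal: W = nRT ln(V₂/V₁).
W = (3.95)(8.314)(360) × ln(59.3/15.4)
  = 11823 × 1.348
W_by_gas = 15940 J.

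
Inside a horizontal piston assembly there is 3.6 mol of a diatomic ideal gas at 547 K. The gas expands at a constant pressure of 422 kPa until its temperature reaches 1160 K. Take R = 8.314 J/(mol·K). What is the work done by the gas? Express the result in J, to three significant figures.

Isobaric: W = P ΔV = nR ΔT.
W = (3.6)(8.314)(1160 − 547) = 18347 J.

W ≈ 18300 J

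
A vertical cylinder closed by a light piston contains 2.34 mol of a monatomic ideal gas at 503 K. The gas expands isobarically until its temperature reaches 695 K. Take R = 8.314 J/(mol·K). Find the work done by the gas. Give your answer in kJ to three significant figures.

Isobaric: W = P ΔV = nR ΔT.
W = (2.34)(8.314)(695 − 503) = 3735 J.

W ≈ 3.74 kJ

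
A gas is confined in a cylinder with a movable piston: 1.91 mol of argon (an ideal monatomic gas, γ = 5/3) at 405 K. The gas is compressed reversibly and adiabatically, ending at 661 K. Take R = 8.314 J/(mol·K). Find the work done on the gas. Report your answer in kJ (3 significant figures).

W ≈ 6.10 kJ

Adiabatic ⇒ Q = 0, so W_by = −ΔU = nCᵥ(T₁ − T₂).
Cᵥ = 3R/2 = 12.47 J/(mol·K).
W = (1.91)(12.47)(405 − 661) = -6098 J.
Work on gas = −W_by = 6098 J.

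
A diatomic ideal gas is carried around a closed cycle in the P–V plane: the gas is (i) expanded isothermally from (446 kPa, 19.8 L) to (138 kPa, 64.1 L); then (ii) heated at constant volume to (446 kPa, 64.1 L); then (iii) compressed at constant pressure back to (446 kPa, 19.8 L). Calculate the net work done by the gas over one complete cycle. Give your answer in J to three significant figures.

Leg (i): W = PᵢVᵢ ln(V_f/Vᵢ) = (8831) ln(64.1/19.8) = 10374 J.
Leg (ii): W = 0.
Leg (iii): W = PΔV = (446)(19.8 − 64.1) = -19758 J.
W_net = 10374 − 19758 = -9384 J.

W_net ≈ -9380 J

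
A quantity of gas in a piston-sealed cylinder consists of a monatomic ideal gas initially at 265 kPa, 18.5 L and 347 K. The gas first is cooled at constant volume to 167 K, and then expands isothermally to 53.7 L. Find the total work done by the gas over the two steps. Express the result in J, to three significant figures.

Step 1 (isochoric): W = 0 (constant volume).
After step 1: P = 127.5 kPa (V unchanged).
Step 2 (isothermal): W = P₁V₁ ln(V₂/V₁) = (2359) ln(53.7/18.5) = 2514 J.
W_total = 0 + 2514 = 2514 J.

W_total ≈ 2510 J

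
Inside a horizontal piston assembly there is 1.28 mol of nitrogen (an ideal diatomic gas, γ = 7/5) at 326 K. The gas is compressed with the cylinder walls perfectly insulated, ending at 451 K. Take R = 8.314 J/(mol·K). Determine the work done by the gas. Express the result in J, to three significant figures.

Adiabatic ⇒ Q = 0, so W_by = −ΔU = nCᵥ(T₁ − T₂).
Cᵥ = 5R/2 = 20.79 J/(mol·K).
W = (1.28)(20.79)(326 − 451) = -3326 J.

W ≈ -3330 J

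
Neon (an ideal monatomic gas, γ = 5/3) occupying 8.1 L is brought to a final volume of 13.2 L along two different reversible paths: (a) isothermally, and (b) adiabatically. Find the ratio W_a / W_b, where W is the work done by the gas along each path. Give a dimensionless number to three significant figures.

Path (a) isothermal: W = P₁V₁ ln(V₂/V₁) → W_a/(P₁V₁) = 0.4884.
Path (b) adiabatic: W = P₁V₁(1 − (V₁/V₂)^(γ−1))/(γ−1) → W_b/(P₁V₁) = 0.4168.
W_a / W_b = 0.4884 / 0.4168 = 1.172.

W_a / W_b ≈ 1.17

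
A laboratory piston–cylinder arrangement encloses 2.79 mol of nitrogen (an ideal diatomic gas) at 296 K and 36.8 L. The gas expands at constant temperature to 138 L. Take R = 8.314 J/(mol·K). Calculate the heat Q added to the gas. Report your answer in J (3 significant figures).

Isothermal ⇒ ΔU = 0, so Q = W = nRT ln(V₂/V₁).
Q = (2.79)(8.314)(296) ln(138/36.8) = 6866 × 1.322 = 9075 J.

Q ≈ 9080 J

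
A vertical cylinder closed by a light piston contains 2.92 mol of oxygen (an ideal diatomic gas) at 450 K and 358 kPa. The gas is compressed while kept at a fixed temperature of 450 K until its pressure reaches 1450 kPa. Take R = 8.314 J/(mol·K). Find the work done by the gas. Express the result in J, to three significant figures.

W ≈ -15300 J

Isothermal process: W = nRT ln(V₂/V₁) = nRT ln(P₁/P₂).
W = (2.92)(8.314)(450) × ln(358/1450)
  = 10925 × ln(0.2469) = 10925 × -1.399
W_by_gas = -15281 J.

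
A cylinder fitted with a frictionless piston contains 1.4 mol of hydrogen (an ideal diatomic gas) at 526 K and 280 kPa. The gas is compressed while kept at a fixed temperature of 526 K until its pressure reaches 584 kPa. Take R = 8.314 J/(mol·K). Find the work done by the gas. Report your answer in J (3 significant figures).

W ≈ -4500 J

Isothermal process: W = nRT ln(V₂/V₁) = nRT ln(P₁/P₂).
W = (1.4)(8.314)(526) × ln(280/584)
  = 6122 × ln(0.4795) = 6122 × -0.7351
W_by_gas = -4501 J.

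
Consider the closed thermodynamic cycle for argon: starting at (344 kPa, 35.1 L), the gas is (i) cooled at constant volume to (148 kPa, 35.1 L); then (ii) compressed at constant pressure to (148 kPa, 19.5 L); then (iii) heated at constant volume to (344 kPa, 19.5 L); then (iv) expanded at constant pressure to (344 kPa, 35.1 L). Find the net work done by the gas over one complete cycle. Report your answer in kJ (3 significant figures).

Constant-volume legs do no work.
W(ii) = (148)(19.5 − 35.1) = -2309 J; W(iv) = (344)(35.1 − 19.5) = 5366 J.
W_net = -2309 + 5366 = 3058 J (the clockwise enclosed area).

W_net ≈ 3.06 kJ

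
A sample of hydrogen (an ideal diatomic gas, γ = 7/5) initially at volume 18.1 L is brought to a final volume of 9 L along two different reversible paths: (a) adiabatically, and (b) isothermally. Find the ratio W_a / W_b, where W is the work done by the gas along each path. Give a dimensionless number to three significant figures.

Path (a) adiabatic: W = P₁V₁(1 − (V₁/V₂)^(γ−1))/(γ−1) → W_a/(P₁V₁) = -0.8061.
Path (b) isothermal: W = P₁V₁ ln(V₂/V₁) → W_b/(P₁V₁) = -0.6987.
W_a / W_b = -0.8061 / -0.6987 = 1.154.

W_a / W_b ≈ 1.15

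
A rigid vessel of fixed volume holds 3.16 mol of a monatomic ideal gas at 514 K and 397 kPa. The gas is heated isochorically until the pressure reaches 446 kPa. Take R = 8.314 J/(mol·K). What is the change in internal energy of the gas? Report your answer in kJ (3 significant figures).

ΔU ≈ 2.50 kJ

Constant volume ⇒ W = 0, so Q = ΔU = nCᵥΔT with Cᵥ = 3R/2 = 12.47 J/(mol·K).
At constant V, T₂/T₁ = P₂/P₁ ⇒ ΔT = T₁(P₂/P₁ − 1) = 514·(446/397 − 1) = 63.44 K.
ΔU = (3.16)(12.47)(63.44) = 2500 J.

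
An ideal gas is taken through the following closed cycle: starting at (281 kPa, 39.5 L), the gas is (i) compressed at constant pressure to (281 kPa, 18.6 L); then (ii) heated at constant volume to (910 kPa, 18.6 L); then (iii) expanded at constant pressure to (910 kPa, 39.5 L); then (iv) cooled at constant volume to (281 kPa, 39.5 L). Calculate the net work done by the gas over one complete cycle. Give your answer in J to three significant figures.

Constant-volume legs do no work.
W(i) = (281)(18.6 − 39.5) = -5873 J; W(iii) = (910)(39.5 − 18.6) = 19019 J.
W_net = -5873 + 19019 = 13146 J (the clockwise enclosed area).

W_net ≈ 13100 J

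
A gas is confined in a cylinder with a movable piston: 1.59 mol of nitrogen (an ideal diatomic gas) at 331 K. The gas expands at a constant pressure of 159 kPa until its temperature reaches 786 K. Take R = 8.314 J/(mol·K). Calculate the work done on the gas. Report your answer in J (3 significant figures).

Isobaric: W = P ΔV = nR ΔT.
W = (1.59)(8.314)(786 − 331) = 6015 J.
Work on gas = −W_by = -6015 J.

W ≈ -6010 J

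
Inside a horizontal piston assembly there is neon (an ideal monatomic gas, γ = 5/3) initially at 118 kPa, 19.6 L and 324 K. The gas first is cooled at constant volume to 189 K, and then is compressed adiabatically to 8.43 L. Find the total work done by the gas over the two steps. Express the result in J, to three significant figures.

Step 1 (isochoric): W = 0 (constant volume).
After step 1: P = 68.83 kPa (V unchanged).
Step 2 (adiabatic): W = (P₁V₁ − P₂V₂)/(γ−1) = (1349 − 2368)/0.667 = -1528 J.
W_total = 0 − 1528 = -1528 J.

W_total ≈ -1530 J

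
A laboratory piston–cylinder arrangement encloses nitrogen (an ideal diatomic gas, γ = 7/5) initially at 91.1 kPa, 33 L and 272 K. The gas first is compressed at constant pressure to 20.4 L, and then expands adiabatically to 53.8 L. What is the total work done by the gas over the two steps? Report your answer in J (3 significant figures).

Step 1 (isobaric): W = PΔV = (91.1 kPa)(20.4 − 33 L) = -1148 J.
After step 1: P = 91.1 kPa, V = 20.4 L, T = 168.1 K.
Step 2 (adiabatic): W = (P₁V₁ − P₂V₂)/(γ−1) = (1858 − 1261)/0.4 = 1494 J.
W_total = -1148 + 1494 = 345.9 J.

W_total ≈ 346 J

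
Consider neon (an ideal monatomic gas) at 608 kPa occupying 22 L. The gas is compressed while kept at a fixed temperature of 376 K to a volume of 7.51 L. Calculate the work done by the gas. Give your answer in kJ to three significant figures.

Isothermal: W = nRT ln(V₂/V₁) = P₁V₁ ln(V₂/V₁).
P₁V₁ = (608 kPa)(22 L) = 13376 J.
W = 13376 × ln(7.51/22) = 13376 × -1.075
W_by_gas = -14377 J.

W ≈ -14.4 kJ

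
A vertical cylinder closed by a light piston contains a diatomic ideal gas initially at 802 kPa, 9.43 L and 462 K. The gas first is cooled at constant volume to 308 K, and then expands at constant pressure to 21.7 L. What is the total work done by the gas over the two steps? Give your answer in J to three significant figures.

W_total ≈ 6560 J

Step 1 (isochoric): W = 0 (constant volume).
After step 1: P = 534.7 kPa (V unchanged).
Step 2 (isobaric): W = PΔV = (534.7 kPa)(21.7 − 9.43 L) = 6560 J.
W_total = 0 + 6560 = 6560 J.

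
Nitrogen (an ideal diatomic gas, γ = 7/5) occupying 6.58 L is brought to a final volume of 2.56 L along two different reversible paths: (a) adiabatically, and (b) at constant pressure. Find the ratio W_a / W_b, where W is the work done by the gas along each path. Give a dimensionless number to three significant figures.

Path (a) adiabatic: W = P₁V₁(1 − (V₁/V₂)^(γ−1))/(γ−1) → W_a/(P₁V₁) = -1.147.
Path (b) isobaric: W = P₁(V₂ − V₁) → W_b/(P₁V₁) = -0.6109.
W_a / W_b = -1.147 / -0.6109 = 1.877.

W_a / W_b ≈ 1.88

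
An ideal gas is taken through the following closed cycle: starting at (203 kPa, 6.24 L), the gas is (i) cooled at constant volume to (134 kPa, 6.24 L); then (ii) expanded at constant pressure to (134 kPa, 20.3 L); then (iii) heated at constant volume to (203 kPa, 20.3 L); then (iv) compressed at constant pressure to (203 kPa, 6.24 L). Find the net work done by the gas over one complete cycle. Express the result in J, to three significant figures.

W_net ≈ -970 J

Constant-volume legs do no work.
W(ii) = (134)(20.3 − 6.24) = 1884 J; W(iv) = (203)(6.24 − 20.3) = -2854 J.
W_net = 1884 − 2854 = -970.1 J (the counter-clockwise enclosed area).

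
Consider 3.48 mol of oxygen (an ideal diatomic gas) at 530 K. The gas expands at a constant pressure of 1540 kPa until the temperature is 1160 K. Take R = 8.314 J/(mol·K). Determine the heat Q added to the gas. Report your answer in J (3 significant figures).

Isobaric: W = nRΔT = (3.48)(8.314)(630) = 18228 J.
ΔU = nCᵥΔT with Cᵥ = 5R/2: ΔU = (3.48)(20.79)(630) = 45569 J.
Q = ΔU + W = 45569 + 18228 = 63797 J.

Q ≈ 63800 J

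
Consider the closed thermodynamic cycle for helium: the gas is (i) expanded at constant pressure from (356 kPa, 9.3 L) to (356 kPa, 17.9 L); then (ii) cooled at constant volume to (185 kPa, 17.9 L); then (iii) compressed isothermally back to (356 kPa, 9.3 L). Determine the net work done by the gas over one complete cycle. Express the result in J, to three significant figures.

W_net ≈ 893 J

Leg (i): W = PΔV = (356)(17.9 − 9.3) = 3062 J.
Leg (ii): W = 0.
Leg (iii): W = PᵢVᵢ ln(V_f/Vᵢ) = (3311) ln(9.3/17.9) = -2168 J.
W_net = 3062 − 2168 = 893.3 J.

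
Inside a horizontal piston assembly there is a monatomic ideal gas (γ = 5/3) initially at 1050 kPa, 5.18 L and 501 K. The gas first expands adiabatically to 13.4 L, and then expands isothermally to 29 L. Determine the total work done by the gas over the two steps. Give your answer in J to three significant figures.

W_total ≈ 6060 J

Step 1 (adiabatic): W = (P₁V₁ − P₂V₂)/(γ−1) = (5439 − 2886)/0.667 = 3829 J.
After step 1: P = 215.4 kPa, V = 13.4 L, T = 265.9 K.
Step 2 (isothermal): W = P₁V₁ ln(V₂/V₁) = (2886) ln(29/13.4) = 2228 J.
W_total = 3829 + 2228 = 6057 J.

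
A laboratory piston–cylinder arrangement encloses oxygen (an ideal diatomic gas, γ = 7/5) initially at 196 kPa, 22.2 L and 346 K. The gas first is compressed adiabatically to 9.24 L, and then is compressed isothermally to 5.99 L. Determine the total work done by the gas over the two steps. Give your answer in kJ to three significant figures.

W_total ≈ -7.25 kJ

Step 1 (adiabatic): W = (P₁V₁ − P₂V₂)/(γ−1) = (4351 − 6178)/0.4 = -4568 J.
After step 1: P = 668.7 kPa, V = 9.24 L, T = 491.3 K.
Step 2 (isothermal): W = P₁V₁ ln(V₂/V₁) = (6178) ln(5.99/9.24) = -2678 J.
W_total = -4568 − 2678 = -7246 J.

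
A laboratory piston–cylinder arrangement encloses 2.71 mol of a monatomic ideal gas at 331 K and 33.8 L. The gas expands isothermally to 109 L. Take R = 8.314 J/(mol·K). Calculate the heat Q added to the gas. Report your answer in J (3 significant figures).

Isothermal ⇒ ΔU = 0, so Q = W = nRT ln(V₂/V₁).
Q = (2.71)(8.314)(331) ln(109/33.8) = 7458 × 1.171 = 8732 J.

Q ≈ 8730 J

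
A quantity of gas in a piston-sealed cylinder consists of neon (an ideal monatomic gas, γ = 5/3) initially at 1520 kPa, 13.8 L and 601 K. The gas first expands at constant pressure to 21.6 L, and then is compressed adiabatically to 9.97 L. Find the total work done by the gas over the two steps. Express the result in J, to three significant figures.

W_total ≈ -21400 J

Step 1 (isobaric): W = PΔV = (1520 kPa)(21.6 − 13.8 L) = 11856 J.
After step 1: P = 1520 kPa, V = 21.6 L, T = 940.7 K.
Step 2 (adiabatic): W = (P₁V₁ − P₂V₂)/(γ−1) = (32832 − 54971)/0.667 = -33209 J.
W_total = 11856 − 33209 = -21353 J.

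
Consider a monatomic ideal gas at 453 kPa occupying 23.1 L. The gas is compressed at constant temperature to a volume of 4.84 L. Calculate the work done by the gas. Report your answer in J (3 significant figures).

W ≈ -16400 J

Isothermal: W = nRT ln(V₂/V₁) = P₁V₁ ln(V₂/V₁).
P₁V₁ = (453 kPa)(23.1 L) = 10464 J.
W = 10464 × ln(4.84/23.1) = 10464 × -1.563
W_by_gas = -16355 J.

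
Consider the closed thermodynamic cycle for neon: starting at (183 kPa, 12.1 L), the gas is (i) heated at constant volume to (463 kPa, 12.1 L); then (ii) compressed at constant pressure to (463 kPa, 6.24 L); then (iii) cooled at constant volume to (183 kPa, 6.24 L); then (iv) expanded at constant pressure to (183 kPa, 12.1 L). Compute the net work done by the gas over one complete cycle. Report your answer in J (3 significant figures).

W_net ≈ -1640 J

Constant-volume legs do no work.
W(ii) = (463)(6.24 − 12.1) = -2713 J; W(iv) = (183)(12.1 − 6.24) = 1072 J.
W_net = -2713 + 1072 = -1641 J (the counter-clockwise enclosed area).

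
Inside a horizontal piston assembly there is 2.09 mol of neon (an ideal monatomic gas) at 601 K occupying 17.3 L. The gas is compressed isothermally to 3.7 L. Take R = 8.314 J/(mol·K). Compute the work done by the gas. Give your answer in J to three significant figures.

Isothermal: W = nRT ln(V₂/V₁).
W = (2.09)(8.314)(601) × ln(3.7/17.3)
  = 10443 × -1.542
W_by_gas = -16107 J.

W ≈ -16100 J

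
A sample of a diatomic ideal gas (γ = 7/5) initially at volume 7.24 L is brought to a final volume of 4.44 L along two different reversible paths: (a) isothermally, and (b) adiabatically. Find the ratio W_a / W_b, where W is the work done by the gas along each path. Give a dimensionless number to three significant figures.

W_a / W_b ≈ 0.905

Path (a) isothermal: W = P₁V₁ ln(V₂/V₁) → W_a/(P₁V₁) = -0.489.
Path (b) adiabatic: W = P₁V₁(1 − (V₁/V₂)^(γ−1))/(γ−1) → W_b/(P₁V₁) = -0.5401.
W_a / W_b = -0.489 / -0.5401 = 0.9054.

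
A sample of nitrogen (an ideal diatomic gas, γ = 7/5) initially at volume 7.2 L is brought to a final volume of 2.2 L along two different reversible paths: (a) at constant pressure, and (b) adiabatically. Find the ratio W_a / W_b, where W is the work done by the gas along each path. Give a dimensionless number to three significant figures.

W_a / W_b ≈ 0.458

Path (a) isobaric: W = P₁(V₂ − V₁) → W_a/(P₁V₁) = -0.6944.
Path (b) adiabatic: W = P₁V₁(1 − (V₁/V₂)^(γ−1))/(γ−1) → W_b/(P₁V₁) = -1.517.
W_a / W_b = -0.6944 / -1.517 = 0.4578.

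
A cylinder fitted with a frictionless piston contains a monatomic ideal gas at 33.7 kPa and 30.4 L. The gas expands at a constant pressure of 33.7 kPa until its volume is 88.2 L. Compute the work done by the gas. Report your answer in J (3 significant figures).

Isobaric: W = P ΔV.
W = (33.7 kPa)(88.2 − 30.4 L) = (33.7)(57.8) = 1948 J.

W ≈ 1950 J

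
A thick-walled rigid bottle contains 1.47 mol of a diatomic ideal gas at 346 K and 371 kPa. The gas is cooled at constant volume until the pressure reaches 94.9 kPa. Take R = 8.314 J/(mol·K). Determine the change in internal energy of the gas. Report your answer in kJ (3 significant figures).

Constant volume ⇒ W = 0, so Q = ΔU = nCᵥΔT with Cᵥ = 5R/2 = 20.79 J/(mol·K).
At constant V, T₂/T₁ = P₂/P₁ ⇒ ΔT = T₁(P₂/P₁ − 1) = 346·(94.9/371 − 1) = -257.5 K.
ΔU = (1.47)(20.79)(-257.5) = -7867 J.

ΔU ≈ -7.87 kJ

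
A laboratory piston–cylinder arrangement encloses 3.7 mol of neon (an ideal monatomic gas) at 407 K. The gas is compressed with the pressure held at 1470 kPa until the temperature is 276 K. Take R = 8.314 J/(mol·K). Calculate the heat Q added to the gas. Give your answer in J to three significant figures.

Q ≈ -10100 J

Isobaric: W = nRΔT = (3.7)(8.314)(-131) = -4030 J.
ΔU = nCᵥΔT with Cᵥ = 3R/2: ΔU = (3.7)(12.47)(-131) = -6045 J.
Q = ΔU + W = -6045 − 4030 = -10074 J.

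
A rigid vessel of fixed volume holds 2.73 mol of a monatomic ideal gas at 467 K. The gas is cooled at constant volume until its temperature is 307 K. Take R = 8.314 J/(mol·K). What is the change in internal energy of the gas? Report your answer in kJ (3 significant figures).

Constant volume ⇒ W = 0, so Q = ΔU = nCᵥΔT with Cᵥ = 3R/2 = 12.47 J/(mol·K).
ΔU = (2.73)(12.47)(307 − 467) = -5447 J.

ΔU ≈ -5.45 kJ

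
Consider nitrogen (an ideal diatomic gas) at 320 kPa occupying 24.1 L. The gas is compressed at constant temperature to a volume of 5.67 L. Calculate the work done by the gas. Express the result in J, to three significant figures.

W ≈ -11200 J

Isothermal: W = nRT ln(V₂/V₁) = P₁V₁ ln(V₂/V₁).
P₁V₁ = (320 kPa)(24.1 L) = 7712 J.
W = 7712 × ln(5.67/24.1) = 7712 × -1.447
W_by_gas = -11159 J.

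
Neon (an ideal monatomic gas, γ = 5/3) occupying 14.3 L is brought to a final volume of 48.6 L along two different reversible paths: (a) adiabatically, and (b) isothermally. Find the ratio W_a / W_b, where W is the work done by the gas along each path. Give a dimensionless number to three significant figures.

W_a / W_b ≈ 0.684

Path (a) adiabatic: W = P₁V₁(1 − (V₁/V₂)^(γ−1))/(γ−1) → W_a/(P₁V₁) = 0.8364.
Path (b) isothermal: W = P₁V₁ ln(V₂/V₁) → W_b/(P₁V₁) = 1.223.
W_a / W_b = 0.8364 / 1.223 = 0.6837.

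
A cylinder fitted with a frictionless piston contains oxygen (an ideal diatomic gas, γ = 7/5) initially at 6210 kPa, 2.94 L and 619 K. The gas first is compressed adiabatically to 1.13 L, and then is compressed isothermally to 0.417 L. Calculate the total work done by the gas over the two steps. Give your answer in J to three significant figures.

Step 1 (adiabatic): W = (P₁V₁ − P₂V₂)/(γ−1) = (18257 − 26764)/0.4 = -21266 J.
After step 1: P = 23685 kPa, V = 1.13 L, T = 907.4 K.
Step 2 (isothermal): W = P₁V₁ ln(V₂/V₁) = (26764) ln(0.417/1.13) = -26680 J.
W_total = -21266 − 26680 = -47946 J.

W_total ≈ -47900 J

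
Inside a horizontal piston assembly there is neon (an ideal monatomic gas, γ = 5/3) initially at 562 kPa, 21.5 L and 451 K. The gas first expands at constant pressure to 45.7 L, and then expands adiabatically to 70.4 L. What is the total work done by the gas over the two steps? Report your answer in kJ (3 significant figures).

Step 1 (isobaric): W = PΔV = (562 kPa)(45.7 − 21.5 L) = 13600 J.
After step 1: P = 562 kPa, V = 45.7 L, T = 958.6 K.
Step 2 (adiabatic): W = (P₁V₁ − P₂V₂)/(γ−1) = (25683 − 19255)/0.667 = 9642 J.
W_total = 13600 + 9642 = 23243 J.

W_total ≈ 23.2 kJ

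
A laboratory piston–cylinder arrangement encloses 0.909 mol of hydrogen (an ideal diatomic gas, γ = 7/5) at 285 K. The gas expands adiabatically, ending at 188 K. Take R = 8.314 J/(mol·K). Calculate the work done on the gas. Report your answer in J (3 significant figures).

W ≈ -1830 J

Adiabatic ⇒ Q = 0, so W_by = −ΔU = nCᵥ(T₁ − T₂).
Cᵥ = 5R/2 = 20.79 J/(mol·K).
W = (0.909)(20.79)(285 − 188) = 1833 J.
Work on gas = −W_by = -1833 J.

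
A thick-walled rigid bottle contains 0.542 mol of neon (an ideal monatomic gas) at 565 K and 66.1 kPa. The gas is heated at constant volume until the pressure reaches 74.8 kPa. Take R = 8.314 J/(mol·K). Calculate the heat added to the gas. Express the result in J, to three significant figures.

Q ≈ 503 J

Constant volume ⇒ W = 0, so Q = ΔU = nCᵥΔT with Cᵥ = 3R/2 = 12.47 J/(mol·K).
At constant V, T₂/T₁ = P₂/P₁ ⇒ ΔT = T₁(P₂/P₁ − 1) = 565·(74.8/66.1 − 1) = 74.36 K.
ΔU = (0.542)(12.47)(74.36) = 502.7 J.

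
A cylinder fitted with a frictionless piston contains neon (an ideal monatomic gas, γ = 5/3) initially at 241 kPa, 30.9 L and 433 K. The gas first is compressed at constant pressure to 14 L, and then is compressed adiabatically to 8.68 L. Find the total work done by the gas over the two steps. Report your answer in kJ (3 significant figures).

Step 1 (isobaric): W = PΔV = (241 kPa)(14 − 30.9 L) = -4073 J.
After step 1: P = 241 kPa, V = 14 L, T = 196.2 K.
Step 2 (adiabatic): W = (P₁V₁ − P₂V₂)/(γ−1) = (3374 − 4640)/0.667 = -1900 J.
W_total = -4073 − 1900 = -5972 J.

W_total ≈ -5.97 kJ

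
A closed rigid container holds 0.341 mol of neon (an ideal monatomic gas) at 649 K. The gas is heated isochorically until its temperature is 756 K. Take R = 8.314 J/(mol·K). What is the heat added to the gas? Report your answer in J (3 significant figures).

Q ≈ 455 J

Constant volume ⇒ W = 0, so Q = ΔU = nCᵥΔT with Cᵥ = 3R/2 = 12.47 J/(mol·K).
ΔU = (0.341)(12.47)(756 − 649) = 455 J.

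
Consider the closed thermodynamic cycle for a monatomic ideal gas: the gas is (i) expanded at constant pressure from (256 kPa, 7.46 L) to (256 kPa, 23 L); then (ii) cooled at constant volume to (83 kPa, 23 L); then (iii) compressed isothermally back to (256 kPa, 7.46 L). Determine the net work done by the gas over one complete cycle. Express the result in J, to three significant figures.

Leg (i): W = PΔV = (256)(23 − 7.46) = 3978 J.
Leg (ii): W = 0.
Leg (iii): W = PᵢVᵢ ln(V_f/Vᵢ) = (1909) ln(7.46/23) = -2149 J.
W_net = 3978 − 2149 = 1829 J.

W_net ≈ 1830 J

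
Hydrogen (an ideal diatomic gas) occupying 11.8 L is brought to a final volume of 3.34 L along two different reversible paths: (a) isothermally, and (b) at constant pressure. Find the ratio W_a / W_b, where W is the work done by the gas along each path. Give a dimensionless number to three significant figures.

W_a / W_b ≈ 1.76

Path (a) isothermal: W = P₁V₁ ln(V₂/V₁) → W_a/(P₁V₁) = -1.262.
Path (b) isobaric: W = P₁(V₂ − V₁) → W_b/(P₁V₁) = -0.7169.
W_a / W_b = -1.262 / -0.7169 = 1.76.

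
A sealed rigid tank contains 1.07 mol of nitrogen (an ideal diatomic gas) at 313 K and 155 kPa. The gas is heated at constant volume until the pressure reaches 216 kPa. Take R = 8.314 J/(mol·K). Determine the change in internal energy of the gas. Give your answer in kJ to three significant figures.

Constant volume ⇒ W = 0, so Q = ΔU = nCᵥΔT with Cᵥ = 5R/2 = 20.79 J/(mol·K).
At constant V, T₂/T₁ = P₂/P₁ ⇒ ΔT = T₁(P₂/P₁ − 1) = 313·(216/155 − 1) = 123.2 K.
ΔU = (1.07)(20.79)(123.2) = 2740 J.

ΔU ≈ 2.74 kJ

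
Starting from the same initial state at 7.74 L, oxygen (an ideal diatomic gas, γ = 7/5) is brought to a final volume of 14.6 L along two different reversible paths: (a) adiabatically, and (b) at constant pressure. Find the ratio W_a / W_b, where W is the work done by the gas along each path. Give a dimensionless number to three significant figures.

Path (a) adiabatic: W = P₁V₁(1 − (V₁/V₂)^(γ−1))/(γ−1) → W_a/(P₁V₁) = 0.5605.
Path (b) isobaric: W = P₁(V₂ − V₁) → W_b/(P₁V₁) = 0.8863.
W_a / W_b = 0.5605 / 0.8863 = 0.6324.

W_a / W_b ≈ 0.632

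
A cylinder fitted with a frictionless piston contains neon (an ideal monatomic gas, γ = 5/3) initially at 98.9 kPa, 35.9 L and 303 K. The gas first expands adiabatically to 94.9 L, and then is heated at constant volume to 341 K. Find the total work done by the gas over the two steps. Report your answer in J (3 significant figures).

W_total ≈ 2540 J

Step 1 (adiabatic): W = (P₁V₁ − P₂V₂)/(γ−1) = (3551 − 1857)/0.667 = 2540 J.
Step 2 (isochoric): W = 0 (constant volume).
W_total = 2540 + 0 = 2540 J.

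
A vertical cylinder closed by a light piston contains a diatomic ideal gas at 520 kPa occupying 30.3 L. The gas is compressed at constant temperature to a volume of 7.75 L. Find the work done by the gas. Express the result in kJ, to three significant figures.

Isothermal: W = nRT ln(V₂/V₁) = P₁V₁ ln(V₂/V₁).
P₁V₁ = (520 kPa)(30.3 L) = 15756 J.
W = 15756 × ln(7.75/30.3) = 15756 × -1.363
W_by_gas = -21483 J.

W ≈ -21.5 kJ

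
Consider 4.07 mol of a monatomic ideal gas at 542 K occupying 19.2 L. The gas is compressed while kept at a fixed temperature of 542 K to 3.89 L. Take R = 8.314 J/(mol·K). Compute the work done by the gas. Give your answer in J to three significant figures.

W ≈ -29300 J

Isothermal: W = nRT ln(V₂/V₁).
W = (4.07)(8.314)(542) × ln(3.89/19.2)
  = 18340 × -1.597
W_by_gas = -29280 J.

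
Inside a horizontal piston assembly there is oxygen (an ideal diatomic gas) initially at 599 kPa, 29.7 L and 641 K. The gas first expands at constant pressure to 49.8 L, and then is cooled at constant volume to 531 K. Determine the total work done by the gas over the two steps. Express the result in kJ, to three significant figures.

W_total ≈ 12.0 kJ

Step 1 (isobaric): W = PΔV = (599 kPa)(49.8 − 29.7 L) = 12040 J.
Step 2 (isochoric): W = 0 (constant volume).
W_total = 12040 + 0 = 12040 J.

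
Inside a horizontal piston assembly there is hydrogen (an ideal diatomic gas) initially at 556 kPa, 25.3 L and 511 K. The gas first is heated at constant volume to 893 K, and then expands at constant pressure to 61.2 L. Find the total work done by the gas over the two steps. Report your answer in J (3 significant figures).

W_total ≈ 34900 J

Step 1 (isochoric): W = 0 (constant volume).
After step 1: P = 971.6 kPa (V unchanged).
Step 2 (isobaric): W = PΔV = (971.6 kPa)(61.2 − 25.3 L) = 34882 J.
W_total = 0 + 34882 = 34882 J.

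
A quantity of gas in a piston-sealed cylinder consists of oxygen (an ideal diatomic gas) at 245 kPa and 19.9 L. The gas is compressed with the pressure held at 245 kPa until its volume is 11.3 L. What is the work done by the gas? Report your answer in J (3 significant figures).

W ≈ -2110 J

Isobaric: W = P ΔV.
W = (245 kPa)(11.3 − 19.9 L) = (245)(-8.6) = -2107 J.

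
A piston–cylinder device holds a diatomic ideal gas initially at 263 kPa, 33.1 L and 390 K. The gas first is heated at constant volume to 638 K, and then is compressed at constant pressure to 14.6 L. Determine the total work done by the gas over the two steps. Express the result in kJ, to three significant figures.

W_total ≈ -7.96 kJ

Step 1 (isochoric): W = 0 (constant volume).
After step 1: P = 430.2 kPa (V unchanged).
Step 2 (isobaric): W = PΔV = (430.2 kPa)(14.6 − 33.1 L) = -7959 J.
W_total = 0 − 7959 = -7959 J.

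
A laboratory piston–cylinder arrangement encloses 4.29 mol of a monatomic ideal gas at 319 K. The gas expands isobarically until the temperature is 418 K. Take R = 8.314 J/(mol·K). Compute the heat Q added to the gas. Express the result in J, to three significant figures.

Isobaric: W = nRΔT = (4.29)(8.314)(99) = 3531 J.
ΔU = nCᵥΔT with Cᵥ = 3R/2: ΔU = (4.29)(12.47)(99) = 5297 J.
Q = ΔU + W = 5297 + 3531 = 8828 J.

Q ≈ 8830 J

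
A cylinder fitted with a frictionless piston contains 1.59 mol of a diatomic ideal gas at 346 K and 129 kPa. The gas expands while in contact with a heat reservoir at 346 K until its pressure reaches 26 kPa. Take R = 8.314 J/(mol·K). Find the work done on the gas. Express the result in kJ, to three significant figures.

Isothermal process: W = nRT ln(V₂/V₁) = nRT ln(P₁/P₂).
W = (1.59)(8.314)(346) × ln(129/26)
  = 4574 × ln(4.962) = 4574 × 1.602
W_by_gas = 7326 J; work on gas = −W_by = -7326 J.

W ≈ -7.33 kJ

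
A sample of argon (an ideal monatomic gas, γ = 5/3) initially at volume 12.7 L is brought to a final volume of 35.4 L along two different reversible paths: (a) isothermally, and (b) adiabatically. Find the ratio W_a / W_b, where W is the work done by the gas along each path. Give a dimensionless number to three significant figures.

Path (a) isothermal: W = P₁V₁ ln(V₂/V₁) → W_a/(P₁V₁) = 1.025.
Path (b) adiabatic: W = P₁V₁(1 − (V₁/V₂)^(γ−1))/(γ−1) → W_b/(P₁V₁) = 0.7427.
W_a / W_b = 1.025 / 0.7427 = 1.38.

W_a / W_b ≈ 1.38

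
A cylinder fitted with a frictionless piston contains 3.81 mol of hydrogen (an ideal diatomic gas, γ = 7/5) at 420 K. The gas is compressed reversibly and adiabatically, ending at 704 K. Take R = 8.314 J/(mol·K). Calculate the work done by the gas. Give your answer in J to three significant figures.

W ≈ -22500 J

Adiabatic ⇒ Q = 0, so W_by = −ΔU = nCᵥ(T₁ − T₂).
Cᵥ = 5R/2 = 20.79 J/(mol·K).
W = (3.81)(20.79)(420 − 704) = -22490 J.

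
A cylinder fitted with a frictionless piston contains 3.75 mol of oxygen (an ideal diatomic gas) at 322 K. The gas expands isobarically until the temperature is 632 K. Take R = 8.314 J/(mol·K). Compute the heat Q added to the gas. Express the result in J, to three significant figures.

Q ≈ 33800 J

Isobaric: W = nRΔT = (3.75)(8.314)(310) = 9665 J.
ΔU = nCᵥΔT with Cᵥ = 5R/2: ΔU = (3.75)(20.79)(310) = 24163 J.
Q = ΔU + W = 24163 + 9665 = 33828 J.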